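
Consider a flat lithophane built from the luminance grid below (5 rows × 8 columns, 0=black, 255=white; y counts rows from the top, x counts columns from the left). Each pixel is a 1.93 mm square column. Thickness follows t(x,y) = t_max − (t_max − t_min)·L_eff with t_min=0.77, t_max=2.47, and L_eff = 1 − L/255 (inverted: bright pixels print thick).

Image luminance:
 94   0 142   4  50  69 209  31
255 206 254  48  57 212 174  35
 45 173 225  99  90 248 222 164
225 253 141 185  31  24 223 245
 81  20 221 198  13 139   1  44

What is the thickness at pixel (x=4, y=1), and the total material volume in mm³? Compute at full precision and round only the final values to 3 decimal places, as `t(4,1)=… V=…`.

t(4,1)=1.150 V=242.615

span = t_max - t_min = 2.47 - 0.77 = 1.700
L(4,1) = 57, L_eff = 1 - 57/255 = 0.776471 (inverted)
t(4,1) = 2.47 - 1.700·0.776471 = 1.150
Σt over all 5·8 pixels = 977/15 ≈ 65.1333333
V = pitch²·Σt = 1.93²·977/15 = 242.615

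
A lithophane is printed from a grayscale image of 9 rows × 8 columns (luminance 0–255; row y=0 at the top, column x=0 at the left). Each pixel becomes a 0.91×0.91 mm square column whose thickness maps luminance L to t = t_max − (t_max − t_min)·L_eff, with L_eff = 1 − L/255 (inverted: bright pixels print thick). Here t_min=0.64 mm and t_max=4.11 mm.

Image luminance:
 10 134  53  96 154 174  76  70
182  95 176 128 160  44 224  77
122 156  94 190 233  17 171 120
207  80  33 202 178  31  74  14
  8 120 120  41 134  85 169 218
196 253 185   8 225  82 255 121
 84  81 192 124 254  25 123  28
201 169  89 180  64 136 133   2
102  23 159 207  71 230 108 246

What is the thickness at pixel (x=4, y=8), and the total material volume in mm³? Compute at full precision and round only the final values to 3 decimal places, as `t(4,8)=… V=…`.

t(4,8)=1.606 V=139.870

span = t_max - t_min = 4.11 - 0.64 = 3.470
L(4,8) = 71, L_eff = 1 - 71/255 = 0.721569 (inverted)
t(4,8) = 4.11 - 3.470·0.721569 = 1.606
Σt over all 9·8 pixels = 2153531/12750 ≈ 168.9043922
V = pitch²·Σt = 0.91²·2153531/12750 = 139.870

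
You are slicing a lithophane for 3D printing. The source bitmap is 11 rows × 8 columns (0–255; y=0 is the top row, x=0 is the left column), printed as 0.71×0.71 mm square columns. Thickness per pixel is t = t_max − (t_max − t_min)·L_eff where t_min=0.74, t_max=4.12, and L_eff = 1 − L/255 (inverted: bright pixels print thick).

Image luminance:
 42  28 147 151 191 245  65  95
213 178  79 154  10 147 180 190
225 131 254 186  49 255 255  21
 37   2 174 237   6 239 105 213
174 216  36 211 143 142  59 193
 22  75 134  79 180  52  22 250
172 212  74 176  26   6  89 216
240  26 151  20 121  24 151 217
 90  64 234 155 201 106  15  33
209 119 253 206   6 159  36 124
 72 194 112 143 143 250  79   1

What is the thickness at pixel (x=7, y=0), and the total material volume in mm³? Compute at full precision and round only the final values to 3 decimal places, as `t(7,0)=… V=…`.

span = t_max - t_min = 4.12 - 0.74 = 3.380
L(7,0) = 95, L_eff = 1 - 95/255 = 0.627451 (inverted)
t(7,0) = 4.12 - 3.380·0.627451 = 1.999
Σt over all 11·8 pixels = 2759753/12750 ≈ 216.4512157
V = pitch²·Σt = 0.71²·2759753/12750 = 109.113

t(7,0)=1.999 V=109.113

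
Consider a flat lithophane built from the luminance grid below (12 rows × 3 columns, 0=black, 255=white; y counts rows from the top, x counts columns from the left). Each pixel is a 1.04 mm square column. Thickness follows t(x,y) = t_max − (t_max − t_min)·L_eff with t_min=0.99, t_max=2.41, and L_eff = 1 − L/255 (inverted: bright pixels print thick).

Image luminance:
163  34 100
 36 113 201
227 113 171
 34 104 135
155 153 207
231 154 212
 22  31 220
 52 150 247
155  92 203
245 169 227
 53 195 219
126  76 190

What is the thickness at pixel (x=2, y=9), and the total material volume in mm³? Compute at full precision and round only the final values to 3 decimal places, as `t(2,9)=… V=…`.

t(2,9)=2.254 V=69.958

span = t_max - t_min = 2.41 - 0.99 = 1.420
L(2,9) = 227, L_eff = 1 - 227/255 = 0.109804 (inverted)
t(2,9) = 2.41 - 1.420·0.109804 = 2.254
Σt over all 12·3 pixels = 32987/510 ≈ 64.6803922
V = pitch²·Σt = 1.04²·32987/510 = 69.958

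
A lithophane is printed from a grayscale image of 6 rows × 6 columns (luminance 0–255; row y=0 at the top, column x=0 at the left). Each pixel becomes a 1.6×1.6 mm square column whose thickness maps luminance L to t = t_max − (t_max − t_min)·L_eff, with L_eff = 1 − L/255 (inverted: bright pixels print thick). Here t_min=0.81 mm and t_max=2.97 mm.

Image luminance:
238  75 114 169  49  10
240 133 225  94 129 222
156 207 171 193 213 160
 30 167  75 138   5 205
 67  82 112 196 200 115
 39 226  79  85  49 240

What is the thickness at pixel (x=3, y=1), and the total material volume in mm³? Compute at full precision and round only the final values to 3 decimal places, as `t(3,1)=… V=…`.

span = t_max - t_min = 2.97 - 0.81 = 2.160
L(3,1) = 94, L_eff = 1 - 94/255 = 0.631373 (inverted)
t(3,1) = 2.97 - 2.160·0.631373 = 1.606
Σt over all 6·6 pixels = 150309/2125 ≈ 70.7336471
V = pitch²·Σt = 1.6²·150309/2125 = 181.078

t(3,1)=1.606 V=181.078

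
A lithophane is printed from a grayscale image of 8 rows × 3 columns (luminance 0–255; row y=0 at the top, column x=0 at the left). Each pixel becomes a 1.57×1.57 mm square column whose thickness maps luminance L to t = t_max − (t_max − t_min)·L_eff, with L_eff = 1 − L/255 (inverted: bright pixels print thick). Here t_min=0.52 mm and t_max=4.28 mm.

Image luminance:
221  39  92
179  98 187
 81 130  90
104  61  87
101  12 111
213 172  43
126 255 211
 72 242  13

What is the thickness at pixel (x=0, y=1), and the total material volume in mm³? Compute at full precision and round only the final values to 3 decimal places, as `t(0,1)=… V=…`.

span = t_max - t_min = 4.28 - 0.52 = 3.760
L(0,1) = 179, L_eff = 1 - 179/255 = 0.298039 (inverted)
t(0,1) = 4.28 - 3.760·0.298039 = 3.159
Σt over all 8·3 pixels = 23728/425 ≈ 55.8305882
V = pitch²·Σt = 1.57²·23728/425 = 137.617

t(0,1)=3.159 V=137.617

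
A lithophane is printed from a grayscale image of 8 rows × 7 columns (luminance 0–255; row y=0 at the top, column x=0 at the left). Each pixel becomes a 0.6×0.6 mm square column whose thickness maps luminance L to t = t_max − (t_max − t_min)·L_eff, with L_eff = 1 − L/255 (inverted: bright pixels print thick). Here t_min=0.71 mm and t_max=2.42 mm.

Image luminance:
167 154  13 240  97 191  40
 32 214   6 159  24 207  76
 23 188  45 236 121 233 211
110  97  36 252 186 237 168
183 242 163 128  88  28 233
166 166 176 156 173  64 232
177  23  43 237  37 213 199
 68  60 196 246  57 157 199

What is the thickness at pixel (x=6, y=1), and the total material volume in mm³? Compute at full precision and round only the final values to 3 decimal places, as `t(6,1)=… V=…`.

span = t_max - t_min = 2.42 - 0.71 = 1.710
L(6,1) = 76, L_eff = 1 - 76/255 = 0.701961 (inverted)
t(6,1) = 2.42 - 1.710·0.701961 = 1.220
Σt over all 8·7 pixels = 786721/8500 ≈ 92.5554118
V = pitch²·Σt = 0.6²·786721/8500 = 33.320

t(6,1)=1.220 V=33.320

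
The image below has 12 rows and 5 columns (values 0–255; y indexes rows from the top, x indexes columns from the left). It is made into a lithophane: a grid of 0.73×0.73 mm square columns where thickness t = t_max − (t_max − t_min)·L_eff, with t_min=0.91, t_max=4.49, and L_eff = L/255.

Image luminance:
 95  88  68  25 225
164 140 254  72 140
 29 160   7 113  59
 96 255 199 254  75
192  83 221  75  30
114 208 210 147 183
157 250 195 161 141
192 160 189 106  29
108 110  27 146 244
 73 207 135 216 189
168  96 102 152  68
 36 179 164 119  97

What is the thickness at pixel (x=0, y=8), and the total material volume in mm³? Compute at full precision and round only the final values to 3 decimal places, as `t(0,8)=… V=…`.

span = t_max - t_min = 4.49 - 0.91 = 3.580
L(0,8) = 108, L_eff = 108/255 = 0.423529
t(0,8) = 4.49 - 3.580·0.423529 = 2.974
Σt over all 12·5 pixels = 1967587/12750 ≈ 154.3205490
V = pitch²·Σt = 0.73²·1967587/12750 = 82.237

t(0,8)=2.974 V=82.237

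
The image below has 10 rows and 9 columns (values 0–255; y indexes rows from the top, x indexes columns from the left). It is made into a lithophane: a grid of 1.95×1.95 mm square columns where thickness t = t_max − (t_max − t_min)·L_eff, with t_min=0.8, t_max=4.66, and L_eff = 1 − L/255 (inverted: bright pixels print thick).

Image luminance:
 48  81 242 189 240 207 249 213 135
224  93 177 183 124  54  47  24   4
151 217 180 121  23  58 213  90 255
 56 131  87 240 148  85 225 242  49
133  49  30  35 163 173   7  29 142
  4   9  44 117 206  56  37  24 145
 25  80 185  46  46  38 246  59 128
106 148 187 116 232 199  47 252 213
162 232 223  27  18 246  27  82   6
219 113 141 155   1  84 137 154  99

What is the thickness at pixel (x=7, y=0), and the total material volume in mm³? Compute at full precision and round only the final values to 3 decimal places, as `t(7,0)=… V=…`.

t(7,0)=4.024 V=906.185

span = t_max - t_min = 4.66 - 0.8 = 3.860
L(7,0) = 213, L_eff = 1 - 213/255 = 0.164706 (inverted)
t(7,0) = 4.66 - 3.860·0.164706 = 4.024
Σt over all 10·9 pixels = 3038491/12750 ≈ 238.3130196
V = pitch²·Σt = 1.95²·3038491/12750 = 906.185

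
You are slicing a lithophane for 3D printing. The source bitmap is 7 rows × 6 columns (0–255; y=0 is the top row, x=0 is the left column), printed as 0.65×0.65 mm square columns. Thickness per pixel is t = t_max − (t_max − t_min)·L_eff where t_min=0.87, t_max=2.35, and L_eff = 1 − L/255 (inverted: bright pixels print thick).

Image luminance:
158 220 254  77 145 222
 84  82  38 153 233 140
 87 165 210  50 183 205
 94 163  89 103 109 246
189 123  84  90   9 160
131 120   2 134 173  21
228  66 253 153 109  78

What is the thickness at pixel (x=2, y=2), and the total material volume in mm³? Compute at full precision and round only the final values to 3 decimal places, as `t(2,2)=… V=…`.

span = t_max - t_min = 2.35 - 0.87 = 1.480
L(2,2) = 210, L_eff = 1 - 210/255 = 0.176471 (inverted)
t(2,2) = 2.35 - 1.480·0.176471 = 2.089
Σt over all 7·6 pixels = 882727/12750 ≈ 69.2334902
V = pitch²·Σt = 0.65²·882727/12750 = 29.251

t(2,2)=2.089 V=29.251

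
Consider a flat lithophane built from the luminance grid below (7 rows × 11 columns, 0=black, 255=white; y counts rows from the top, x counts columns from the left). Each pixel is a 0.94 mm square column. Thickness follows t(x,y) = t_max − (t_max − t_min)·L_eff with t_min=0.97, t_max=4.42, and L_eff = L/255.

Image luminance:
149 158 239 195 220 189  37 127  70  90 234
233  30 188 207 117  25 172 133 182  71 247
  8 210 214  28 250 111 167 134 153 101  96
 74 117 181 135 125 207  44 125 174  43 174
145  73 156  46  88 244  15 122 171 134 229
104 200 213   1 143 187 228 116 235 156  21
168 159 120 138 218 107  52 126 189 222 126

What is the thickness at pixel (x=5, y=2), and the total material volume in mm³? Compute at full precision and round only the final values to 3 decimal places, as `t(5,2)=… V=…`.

span = t_max - t_min = 4.42 - 0.97 = 3.450
L(5,2) = 111, L_eff = 111/255 = 0.435294
t(5,2) = 4.42 - 3.450·0.435294 = 2.918
Σt over all 7·11 pixels = 6587/34 ≈ 193.7352941
V = pitch²·Σt = 0.94²·6587/34 = 171.185

t(5,2)=2.918 V=171.185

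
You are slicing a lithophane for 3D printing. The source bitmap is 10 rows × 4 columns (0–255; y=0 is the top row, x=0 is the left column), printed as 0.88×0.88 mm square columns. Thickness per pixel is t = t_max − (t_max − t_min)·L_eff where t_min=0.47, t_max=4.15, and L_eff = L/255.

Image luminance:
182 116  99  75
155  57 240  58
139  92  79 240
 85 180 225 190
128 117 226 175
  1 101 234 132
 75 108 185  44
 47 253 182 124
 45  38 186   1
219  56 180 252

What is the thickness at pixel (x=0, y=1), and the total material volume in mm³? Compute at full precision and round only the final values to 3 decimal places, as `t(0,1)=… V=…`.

t(0,1)=1.913 V=69.085

span = t_max - t_min = 4.15 - 0.47 = 3.680
L(0,1) = 155, L_eff = 155/255 = 0.607843
t(0,1) = 4.15 - 3.680·0.607843 = 1.913
Σt over all 10·4 pixels = 33454/375 ≈ 89.2106667
V = pitch²·Σt = 0.88²·33454/375 = 69.085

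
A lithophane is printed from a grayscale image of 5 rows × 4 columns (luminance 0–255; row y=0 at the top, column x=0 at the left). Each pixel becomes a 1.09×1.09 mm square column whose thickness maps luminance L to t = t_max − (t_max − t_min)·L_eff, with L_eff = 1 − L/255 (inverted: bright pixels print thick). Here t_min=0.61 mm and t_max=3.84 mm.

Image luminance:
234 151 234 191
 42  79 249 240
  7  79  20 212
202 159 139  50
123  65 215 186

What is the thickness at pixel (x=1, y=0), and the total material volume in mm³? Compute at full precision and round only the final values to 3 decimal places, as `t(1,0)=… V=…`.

span = t_max - t_min = 3.84 - 0.61 = 3.230
L(1,0) = 151, L_eff = 1 - 151/255 = 0.407843 (inverted)
t(1,0) = 3.84 - 3.230·0.407843 = 2.523
Σt over all 5·4 pixels = 48.642
V = pitch²·Σt = 1.09²·48.642 = 57.792

t(1,0)=2.523 V=57.792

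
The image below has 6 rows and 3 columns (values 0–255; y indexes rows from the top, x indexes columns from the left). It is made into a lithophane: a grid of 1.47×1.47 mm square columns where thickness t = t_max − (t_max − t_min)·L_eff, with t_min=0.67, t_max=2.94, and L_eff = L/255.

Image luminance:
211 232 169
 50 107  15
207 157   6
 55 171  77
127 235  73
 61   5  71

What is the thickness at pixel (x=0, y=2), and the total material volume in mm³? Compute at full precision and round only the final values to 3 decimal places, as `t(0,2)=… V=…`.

t(0,2)=1.097 V=75.324

span = t_max - t_min = 2.94 - 0.67 = 2.270
L(0,2) = 207, L_eff = 207/255 = 0.811765
t(0,2) = 2.94 - 2.270·0.811765 = 1.097
Σt over all 6·3 pixels = 888877/25500 ≈ 34.8579216
V = pitch²·Σt = 1.47²·888877/25500 = 75.324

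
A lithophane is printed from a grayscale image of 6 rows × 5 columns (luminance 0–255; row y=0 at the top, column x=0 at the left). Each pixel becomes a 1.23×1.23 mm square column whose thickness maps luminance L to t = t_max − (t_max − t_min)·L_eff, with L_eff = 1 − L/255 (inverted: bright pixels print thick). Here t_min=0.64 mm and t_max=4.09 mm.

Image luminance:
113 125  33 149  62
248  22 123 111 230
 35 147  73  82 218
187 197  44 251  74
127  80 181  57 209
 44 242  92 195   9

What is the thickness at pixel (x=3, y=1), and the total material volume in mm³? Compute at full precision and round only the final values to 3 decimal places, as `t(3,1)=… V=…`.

span = t_max - t_min = 4.09 - 0.64 = 3.450
L(3,1) = 111, L_eff = 1 - 111/255 = 0.564706 (inverted)
t(3,1) = 4.09 - 3.450·0.564706 = 2.142
Σt over all 6·5 pixels = 5956/85 ≈ 70.0705882
V = pitch²·Σt = 1.23²·5956/85 = 106.010

t(3,1)=2.142 V=106.010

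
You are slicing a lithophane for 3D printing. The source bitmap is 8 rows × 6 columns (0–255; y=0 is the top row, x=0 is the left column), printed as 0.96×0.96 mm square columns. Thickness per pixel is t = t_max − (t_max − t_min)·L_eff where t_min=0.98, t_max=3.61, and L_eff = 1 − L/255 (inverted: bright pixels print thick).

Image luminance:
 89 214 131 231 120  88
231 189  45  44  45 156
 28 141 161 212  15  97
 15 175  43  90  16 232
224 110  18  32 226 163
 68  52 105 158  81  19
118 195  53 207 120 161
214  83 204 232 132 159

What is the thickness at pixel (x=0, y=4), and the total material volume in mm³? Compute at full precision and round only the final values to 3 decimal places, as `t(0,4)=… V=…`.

span = t_max - t_min = 3.61 - 0.98 = 2.630
L(0,4) = 224, L_eff = 1 - 224/255 = 0.121569 (inverted)
t(0,4) = 3.61 - 2.630·0.121569 = 3.290
Σt over all 8·6 pixels = 1381133/12750 ≈ 108.3241569
V = pitch²·Σt = 0.96²·1381133/12750 = 99.832

t(0,4)=3.290 V=99.832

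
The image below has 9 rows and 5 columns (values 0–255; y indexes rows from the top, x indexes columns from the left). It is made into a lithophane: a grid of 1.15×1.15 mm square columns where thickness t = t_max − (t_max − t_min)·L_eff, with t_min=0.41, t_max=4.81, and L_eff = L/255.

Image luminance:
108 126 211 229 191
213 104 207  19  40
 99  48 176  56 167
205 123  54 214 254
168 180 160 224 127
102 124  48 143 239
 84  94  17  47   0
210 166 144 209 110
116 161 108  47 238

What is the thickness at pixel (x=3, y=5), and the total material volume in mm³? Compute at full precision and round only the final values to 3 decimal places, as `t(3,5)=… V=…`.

span = t_max - t_min = 4.81 - 0.41 = 4.400
L(3,5) = 143, L_eff = 143/255 = 0.560784
t(3,5) = 4.81 - 4.400·0.560784 = 2.343
Σt over all 9·5 pixels = 113243/1020 ≈ 111.0225490
V = pitch²·Σt = 1.15²·113243/1020 = 146.827

t(3,5)=2.343 V=146.827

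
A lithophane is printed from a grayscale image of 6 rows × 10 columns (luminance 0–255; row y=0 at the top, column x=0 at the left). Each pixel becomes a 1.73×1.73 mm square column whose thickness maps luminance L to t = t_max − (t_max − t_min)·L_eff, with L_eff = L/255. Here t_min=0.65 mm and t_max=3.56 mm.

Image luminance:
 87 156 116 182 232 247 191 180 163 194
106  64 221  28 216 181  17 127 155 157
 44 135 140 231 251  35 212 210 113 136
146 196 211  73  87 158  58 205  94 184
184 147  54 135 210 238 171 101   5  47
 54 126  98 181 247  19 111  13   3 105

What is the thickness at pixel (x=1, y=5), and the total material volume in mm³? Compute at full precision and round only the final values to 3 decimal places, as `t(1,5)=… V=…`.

t(1,5)=2.122 V=359.628

span = t_max - t_min = 3.56 - 0.65 = 2.910
L(1,5) = 126, L_eff = 126/255 = 0.494118
t(1,5) = 3.56 - 2.910·0.494118 = 2.122
Σt over all 6·10 pixels = 255341/2125 ≈ 120.1604706
V = pitch²·Σt = 1.73²·255341/2125 = 359.628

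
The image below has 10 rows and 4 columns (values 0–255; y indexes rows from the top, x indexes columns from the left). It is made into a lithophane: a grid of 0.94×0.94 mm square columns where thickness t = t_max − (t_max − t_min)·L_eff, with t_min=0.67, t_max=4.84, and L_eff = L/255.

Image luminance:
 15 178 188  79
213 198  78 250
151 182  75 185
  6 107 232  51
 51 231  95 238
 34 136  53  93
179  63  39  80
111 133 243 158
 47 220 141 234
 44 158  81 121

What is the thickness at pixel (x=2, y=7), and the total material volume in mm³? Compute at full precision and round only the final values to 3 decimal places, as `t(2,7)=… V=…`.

span = t_max - t_min = 4.84 - 0.67 = 4.170
L(2,7) = 243, L_eff = 243/255 = 0.952941
t(2,7) = 4.84 - 4.170·0.952941 = 0.866
Σt over all 10·4 pixels = 926831/8500 ≈ 109.0389412
V = pitch²·Σt = 0.94²·926831/8500 = 96.347

t(2,7)=0.866 V=96.347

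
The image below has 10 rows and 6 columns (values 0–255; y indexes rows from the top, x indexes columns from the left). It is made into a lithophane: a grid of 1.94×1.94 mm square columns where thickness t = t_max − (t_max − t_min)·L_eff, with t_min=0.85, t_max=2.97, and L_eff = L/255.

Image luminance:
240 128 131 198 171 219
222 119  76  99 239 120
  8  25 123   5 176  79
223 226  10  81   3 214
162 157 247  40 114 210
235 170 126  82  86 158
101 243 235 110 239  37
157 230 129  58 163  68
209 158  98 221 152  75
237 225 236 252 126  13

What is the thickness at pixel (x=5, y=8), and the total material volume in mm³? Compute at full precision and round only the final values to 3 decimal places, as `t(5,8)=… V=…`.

span = t_max - t_min = 2.97 - 0.85 = 2.120
L(5,8) = 75, L_eff = 75/255 = 0.294118
t(5,8) = 2.97 - 2.120·0.294118 = 2.346
Σt over all 10·6 pixels = 225081/2125 ≈ 105.9204706
V = pitch²·Σt = 1.94²·225081/2125 = 398.642

t(5,8)=2.346 V=398.642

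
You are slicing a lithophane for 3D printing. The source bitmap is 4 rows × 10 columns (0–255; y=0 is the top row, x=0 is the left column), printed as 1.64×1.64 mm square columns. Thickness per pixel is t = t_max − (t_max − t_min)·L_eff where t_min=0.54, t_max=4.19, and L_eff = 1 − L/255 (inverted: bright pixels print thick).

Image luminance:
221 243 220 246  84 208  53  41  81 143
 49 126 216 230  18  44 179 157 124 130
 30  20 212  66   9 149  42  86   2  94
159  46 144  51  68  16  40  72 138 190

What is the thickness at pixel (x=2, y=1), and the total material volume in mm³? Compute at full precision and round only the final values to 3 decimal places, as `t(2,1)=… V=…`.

t(2,1)=3.632 V=229.297

span = t_max - t_min = 4.19 - 0.54 = 3.650
L(2,1) = 216, L_eff = 1 - 216/255 = 0.152941 (inverted)
t(2,1) = 4.19 - 3.650·0.152941 = 3.632
Σt over all 4·10 pixels = 434791/5100 ≈ 85.2531373
V = pitch²·Σt = 1.64²·434791/5100 = 229.297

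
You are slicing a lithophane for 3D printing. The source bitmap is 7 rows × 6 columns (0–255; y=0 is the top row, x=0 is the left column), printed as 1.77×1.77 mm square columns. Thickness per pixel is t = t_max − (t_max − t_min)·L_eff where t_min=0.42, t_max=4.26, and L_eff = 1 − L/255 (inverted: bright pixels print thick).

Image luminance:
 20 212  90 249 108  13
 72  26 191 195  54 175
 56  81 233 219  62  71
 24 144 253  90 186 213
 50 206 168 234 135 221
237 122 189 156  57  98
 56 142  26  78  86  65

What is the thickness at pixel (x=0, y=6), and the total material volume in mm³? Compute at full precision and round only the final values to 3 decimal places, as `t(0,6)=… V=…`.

t(0,6)=1.263 V=308.279

span = t_max - t_min = 4.26 - 0.42 = 3.840
L(0,6) = 56, L_eff = 1 - 56/255 = 0.780392 (inverted)
t(0,6) = 4.26 - 3.840·0.780392 = 1.263
Σt over all 7·6 pixels = 209101/2125 ≈ 98.4004706
V = pitch²·Σt = 1.77²·209101/2125 = 308.279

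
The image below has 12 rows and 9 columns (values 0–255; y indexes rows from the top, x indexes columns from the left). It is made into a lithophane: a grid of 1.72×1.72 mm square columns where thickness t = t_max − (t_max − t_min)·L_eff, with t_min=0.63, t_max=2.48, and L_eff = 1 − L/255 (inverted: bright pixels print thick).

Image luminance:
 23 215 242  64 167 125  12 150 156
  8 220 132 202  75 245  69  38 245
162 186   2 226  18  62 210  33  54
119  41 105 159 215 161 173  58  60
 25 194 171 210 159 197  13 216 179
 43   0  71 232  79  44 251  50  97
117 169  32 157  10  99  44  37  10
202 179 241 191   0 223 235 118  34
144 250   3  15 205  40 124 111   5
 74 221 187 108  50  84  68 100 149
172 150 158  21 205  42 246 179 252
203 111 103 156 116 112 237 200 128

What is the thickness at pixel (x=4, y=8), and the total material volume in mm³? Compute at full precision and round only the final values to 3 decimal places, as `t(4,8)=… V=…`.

span = t_max - t_min = 2.48 - 0.63 = 1.850
L(4,8) = 205, L_eff = 1 - 205/255 = 0.196078 (inverted)
t(4,8) = 2.48 - 1.850·0.196078 = 2.117
Σt over all 12·9 pixels = 423067/2550 ≈ 165.9086275
V = pitch²·Σt = 1.72²·423067/2550 = 490.824

t(4,8)=2.117 V=490.824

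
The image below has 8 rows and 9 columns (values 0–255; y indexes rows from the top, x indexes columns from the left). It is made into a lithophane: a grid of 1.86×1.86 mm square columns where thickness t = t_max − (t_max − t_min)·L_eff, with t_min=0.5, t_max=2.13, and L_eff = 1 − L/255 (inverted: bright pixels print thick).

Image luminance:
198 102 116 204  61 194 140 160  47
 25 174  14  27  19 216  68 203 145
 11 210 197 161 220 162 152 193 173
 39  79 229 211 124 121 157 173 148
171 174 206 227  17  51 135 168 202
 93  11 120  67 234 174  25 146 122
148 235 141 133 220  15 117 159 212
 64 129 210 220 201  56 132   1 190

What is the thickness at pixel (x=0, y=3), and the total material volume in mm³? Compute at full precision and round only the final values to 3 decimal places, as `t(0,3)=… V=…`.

t(0,3)=0.749 V=341.244

span = t_max - t_min = 2.13 - 0.5 = 1.630
L(0,3) = 39, L_eff = 1 - 39/255 = 0.847059 (inverted)
t(0,3) = 2.13 - 1.630·0.847059 = 0.749
Σt over all 8·9 pixels = 2515237/25500 ≈ 98.6367451
V = pitch²·Σt = 1.86²·2515237/25500 = 341.244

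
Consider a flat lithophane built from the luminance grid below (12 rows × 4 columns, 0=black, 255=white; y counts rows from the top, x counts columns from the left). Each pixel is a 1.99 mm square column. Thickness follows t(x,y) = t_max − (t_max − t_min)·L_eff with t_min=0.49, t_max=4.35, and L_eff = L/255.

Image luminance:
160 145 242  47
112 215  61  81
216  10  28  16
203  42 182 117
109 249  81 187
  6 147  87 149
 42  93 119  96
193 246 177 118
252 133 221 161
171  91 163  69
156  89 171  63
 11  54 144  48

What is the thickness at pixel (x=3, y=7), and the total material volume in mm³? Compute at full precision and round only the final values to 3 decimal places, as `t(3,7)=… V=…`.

t(3,7)=2.564 V=468.817

span = t_max - t_min = 4.35 - 0.49 = 3.860
L(3,7) = 118, L_eff = 118/255 = 0.462745
t(3,7) = 4.35 - 3.860·0.462745 = 2.564
Σt over all 12·4 pixels = 503137/4250 ≈ 118.3851765
V = pitch²·Σt = 1.99²·503137/4250 = 468.817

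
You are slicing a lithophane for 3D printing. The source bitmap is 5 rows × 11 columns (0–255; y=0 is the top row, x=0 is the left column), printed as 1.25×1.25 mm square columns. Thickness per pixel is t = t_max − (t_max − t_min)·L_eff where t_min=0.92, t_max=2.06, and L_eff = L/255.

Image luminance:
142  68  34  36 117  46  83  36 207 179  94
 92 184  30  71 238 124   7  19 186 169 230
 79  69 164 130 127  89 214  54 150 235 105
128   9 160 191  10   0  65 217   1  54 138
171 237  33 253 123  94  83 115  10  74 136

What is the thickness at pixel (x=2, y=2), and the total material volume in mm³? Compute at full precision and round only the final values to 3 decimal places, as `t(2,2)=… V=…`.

span = t_max - t_min = 2.06 - 0.92 = 1.140
L(2,2) = 164, L_eff = 164/255 = 0.643137
t(2,2) = 2.06 - 1.140·0.643137 = 1.327
Σt over all 5·11 pixels = 73087/850 ≈ 85.9847059
V = pitch²·Σt = 1.25²·73087/850 = 134.351

t(2,2)=1.327 V=134.351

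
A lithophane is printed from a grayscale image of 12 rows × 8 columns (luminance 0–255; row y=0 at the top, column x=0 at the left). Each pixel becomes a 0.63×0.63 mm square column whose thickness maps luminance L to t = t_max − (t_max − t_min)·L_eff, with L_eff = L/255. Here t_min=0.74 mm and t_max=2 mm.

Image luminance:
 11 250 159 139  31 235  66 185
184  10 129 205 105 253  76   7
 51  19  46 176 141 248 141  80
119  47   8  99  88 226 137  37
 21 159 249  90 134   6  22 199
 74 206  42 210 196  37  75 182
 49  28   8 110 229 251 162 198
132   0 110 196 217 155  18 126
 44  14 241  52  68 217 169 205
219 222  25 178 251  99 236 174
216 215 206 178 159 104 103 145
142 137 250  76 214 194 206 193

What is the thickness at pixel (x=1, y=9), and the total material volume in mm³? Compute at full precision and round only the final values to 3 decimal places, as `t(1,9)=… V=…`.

t(1,9)=0.903 V=51.198

span = t_max - t_min = 2 - 0.74 = 1.260
L(1,9) = 222, L_eff = 222/255 = 0.870588
t(1,9) = 2 - 1.260·0.870588 = 0.903
Σt over all 12·8 pixels = 548229/4250 ≈ 128.9950588
V = pitch²·Σt = 0.63²·548229/4250 = 51.198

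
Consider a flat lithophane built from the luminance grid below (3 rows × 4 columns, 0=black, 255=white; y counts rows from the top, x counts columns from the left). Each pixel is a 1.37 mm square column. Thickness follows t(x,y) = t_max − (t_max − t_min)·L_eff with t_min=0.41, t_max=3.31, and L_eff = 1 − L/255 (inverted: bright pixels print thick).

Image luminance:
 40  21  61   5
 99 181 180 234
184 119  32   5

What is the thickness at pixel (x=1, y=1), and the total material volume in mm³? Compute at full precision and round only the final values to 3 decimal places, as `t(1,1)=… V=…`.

t(1,1)=2.468 V=34.016

span = t_max - t_min = 3.31 - 0.41 = 2.900
L(1,1) = 181, L_eff = 1 - 181/255 = 0.290196 (inverted)
t(1,1) = 3.31 - 2.900·0.290196 = 2.468
Σt over all 3·4 pixels = 3081/170 ≈ 18.1235294
V = pitch²·Σt = 1.37²·3081/170 = 34.016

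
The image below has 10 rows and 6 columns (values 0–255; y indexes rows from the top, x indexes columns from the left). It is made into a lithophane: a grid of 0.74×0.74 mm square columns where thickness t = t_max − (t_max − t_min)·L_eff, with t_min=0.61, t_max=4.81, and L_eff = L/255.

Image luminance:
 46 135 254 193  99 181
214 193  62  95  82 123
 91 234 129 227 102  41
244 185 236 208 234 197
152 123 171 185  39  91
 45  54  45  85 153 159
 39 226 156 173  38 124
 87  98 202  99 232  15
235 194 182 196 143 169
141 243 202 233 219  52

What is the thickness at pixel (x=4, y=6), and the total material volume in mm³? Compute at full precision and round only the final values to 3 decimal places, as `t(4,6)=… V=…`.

t(4,6)=4.184 V=78.622

span = t_max - t_min = 4.81 - 0.61 = 4.200
L(4,6) = 38, L_eff = 38/255 = 0.149020
t(4,6) = 4.81 - 4.200·0.149020 = 4.184
Σt over all 10·6 pixels = 12204/85 ≈ 143.5764706
V = pitch²·Σt = 0.74²·12204/85 = 78.622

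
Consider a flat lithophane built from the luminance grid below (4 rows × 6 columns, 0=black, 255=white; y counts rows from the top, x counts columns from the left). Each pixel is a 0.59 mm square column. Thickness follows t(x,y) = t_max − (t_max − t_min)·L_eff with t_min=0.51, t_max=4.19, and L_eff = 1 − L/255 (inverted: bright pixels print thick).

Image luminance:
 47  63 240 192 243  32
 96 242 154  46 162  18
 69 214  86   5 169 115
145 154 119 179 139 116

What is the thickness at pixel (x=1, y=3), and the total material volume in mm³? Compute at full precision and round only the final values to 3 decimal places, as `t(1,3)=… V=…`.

span = t_max - t_min = 4.19 - 0.51 = 3.680
L(1,3) = 154, L_eff = 1 - 154/255 = 0.396078 (inverted)
t(1,3) = 4.19 - 3.680·0.396078 = 2.732
Σt over all 4·6 pixels = 23878/425 ≈ 56.1835294
V = pitch²·Σt = 0.59²·23878/425 = 19.557

t(1,3)=2.732 V=19.557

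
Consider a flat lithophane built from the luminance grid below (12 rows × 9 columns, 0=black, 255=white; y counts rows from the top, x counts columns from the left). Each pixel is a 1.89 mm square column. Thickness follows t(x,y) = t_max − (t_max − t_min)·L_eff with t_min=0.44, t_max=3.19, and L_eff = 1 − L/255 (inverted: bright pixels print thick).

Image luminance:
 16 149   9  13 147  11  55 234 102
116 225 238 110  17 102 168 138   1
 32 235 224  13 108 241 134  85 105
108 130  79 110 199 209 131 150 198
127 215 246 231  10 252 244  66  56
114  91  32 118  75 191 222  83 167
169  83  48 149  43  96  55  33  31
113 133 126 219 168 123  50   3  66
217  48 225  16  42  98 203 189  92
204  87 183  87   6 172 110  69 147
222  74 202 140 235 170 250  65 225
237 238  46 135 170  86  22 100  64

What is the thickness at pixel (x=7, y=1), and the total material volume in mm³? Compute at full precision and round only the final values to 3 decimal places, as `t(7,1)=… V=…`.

span = t_max - t_min = 3.19 - 0.44 = 2.750
L(7,1) = 138, L_eff = 1 - 138/255 = 0.458824 (inverted)
t(7,1) = 3.19 - 2.750·0.458824 = 1.928
Σt over all 12·9 pixels = 491491/2550 ≈ 192.7415686
V = pitch²·Σt = 1.89²·491491/2550 = 688.492

t(7,1)=1.928 V=688.492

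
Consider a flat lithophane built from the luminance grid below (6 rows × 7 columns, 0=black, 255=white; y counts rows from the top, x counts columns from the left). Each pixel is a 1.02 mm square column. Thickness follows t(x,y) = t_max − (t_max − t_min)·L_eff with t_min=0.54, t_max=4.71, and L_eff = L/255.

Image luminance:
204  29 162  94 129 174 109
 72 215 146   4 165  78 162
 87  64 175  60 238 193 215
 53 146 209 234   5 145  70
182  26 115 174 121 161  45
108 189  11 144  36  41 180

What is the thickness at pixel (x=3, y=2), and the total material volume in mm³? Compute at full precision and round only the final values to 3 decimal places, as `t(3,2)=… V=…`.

t(3,2)=3.729 V=117.852

span = t_max - t_min = 4.71 - 0.54 = 4.170
L(3,2) = 60, L_eff = 60/255 = 0.235294
t(3,2) = 4.71 - 4.170·0.235294 = 3.729
Σt over all 6·7 pixels = 48142/425 ≈ 113.2752941
V = pitch²·Σt = 1.02²·48142/425 = 117.852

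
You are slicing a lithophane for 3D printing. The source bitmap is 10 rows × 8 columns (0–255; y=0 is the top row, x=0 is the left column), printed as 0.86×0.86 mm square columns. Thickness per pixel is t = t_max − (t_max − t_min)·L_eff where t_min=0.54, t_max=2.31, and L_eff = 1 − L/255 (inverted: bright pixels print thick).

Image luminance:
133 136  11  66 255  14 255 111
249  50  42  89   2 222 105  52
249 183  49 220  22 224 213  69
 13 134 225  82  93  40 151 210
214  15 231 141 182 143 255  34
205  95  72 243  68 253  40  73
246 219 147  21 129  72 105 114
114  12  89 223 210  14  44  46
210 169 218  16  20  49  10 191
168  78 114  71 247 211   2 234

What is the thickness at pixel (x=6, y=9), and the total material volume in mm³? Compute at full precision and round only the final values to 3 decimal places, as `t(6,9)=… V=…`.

t(6,9)=0.554 V=83.524

span = t_max - t_min = 2.31 - 0.54 = 1.770
L(6,9) = 2, L_eff = 1 - 2/255 = 0.992157 (inverted)
t(6,9) = 2.31 - 1.770·0.992157 = 0.554
Σt over all 10·8 pixels = 479957/4250 ≈ 112.9310588
V = pitch²·Σt = 0.86²·479957/4250 = 83.524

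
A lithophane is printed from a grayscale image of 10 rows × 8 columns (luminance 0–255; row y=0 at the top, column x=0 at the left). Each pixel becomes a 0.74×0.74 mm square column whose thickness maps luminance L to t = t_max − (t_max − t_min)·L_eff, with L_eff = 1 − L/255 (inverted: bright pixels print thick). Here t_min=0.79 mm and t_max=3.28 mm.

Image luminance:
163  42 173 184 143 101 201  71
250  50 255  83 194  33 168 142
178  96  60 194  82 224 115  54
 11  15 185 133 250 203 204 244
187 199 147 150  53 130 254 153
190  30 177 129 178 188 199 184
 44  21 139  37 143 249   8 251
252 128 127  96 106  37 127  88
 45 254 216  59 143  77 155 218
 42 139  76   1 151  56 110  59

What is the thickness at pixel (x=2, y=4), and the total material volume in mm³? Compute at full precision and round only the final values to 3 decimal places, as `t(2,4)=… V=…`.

t(2,4)=2.225 V=91.839

span = t_max - t_min = 3.28 - 0.79 = 2.490
L(2,4) = 147, L_eff = 1 - 147/255 = 0.423529 (inverted)
t(2,4) = 3.28 - 2.490·0.423529 = 2.225
Σt over all 10·8 pixels = 1425549/8500 ≈ 167.7116471
V = pitch²·Σt = 0.74²·1425549/8500 = 91.839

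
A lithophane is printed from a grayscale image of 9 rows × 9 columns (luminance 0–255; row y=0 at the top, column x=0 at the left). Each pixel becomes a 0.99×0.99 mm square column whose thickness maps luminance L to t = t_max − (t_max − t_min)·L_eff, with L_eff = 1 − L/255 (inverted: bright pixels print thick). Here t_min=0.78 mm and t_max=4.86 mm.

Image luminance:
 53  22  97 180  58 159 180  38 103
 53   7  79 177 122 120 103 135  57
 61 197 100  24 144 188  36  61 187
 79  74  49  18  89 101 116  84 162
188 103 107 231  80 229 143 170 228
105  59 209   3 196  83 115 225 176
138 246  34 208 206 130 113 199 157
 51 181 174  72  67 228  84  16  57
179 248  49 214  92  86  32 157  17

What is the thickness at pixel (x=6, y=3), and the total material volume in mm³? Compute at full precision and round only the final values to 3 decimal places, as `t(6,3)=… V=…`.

t(6,3)=2.636 V=212.435

span = t_max - t_min = 4.86 - 0.78 = 4.080
L(6,3) = 116, L_eff = 1 - 116/255 = 0.545098 (inverted)
t(6,3) = 4.86 - 4.080·0.545098 = 2.636
Σt over all 9·9 pixels = 216.748
V = pitch²·Σt = 0.99²·216.748 = 212.435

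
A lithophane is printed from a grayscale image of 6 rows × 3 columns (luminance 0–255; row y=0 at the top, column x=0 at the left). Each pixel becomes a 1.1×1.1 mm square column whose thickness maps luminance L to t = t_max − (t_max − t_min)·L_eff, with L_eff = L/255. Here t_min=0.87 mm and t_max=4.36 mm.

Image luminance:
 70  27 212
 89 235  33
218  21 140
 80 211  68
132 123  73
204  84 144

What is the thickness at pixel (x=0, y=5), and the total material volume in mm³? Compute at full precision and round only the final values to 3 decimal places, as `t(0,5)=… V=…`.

t(0,5)=1.568 V=59.124

span = t_max - t_min = 4.36 - 0.87 = 3.490
L(0,5) = 204, L_eff = 204/255 = 0.800000
t(0,5) = 4.36 - 3.490·0.800000 = 1.568
Σt over all 6·3 pixels = 311501/6375 ≈ 48.8629020
V = pitch²·Σt = 1.1²·311501/6375 = 59.124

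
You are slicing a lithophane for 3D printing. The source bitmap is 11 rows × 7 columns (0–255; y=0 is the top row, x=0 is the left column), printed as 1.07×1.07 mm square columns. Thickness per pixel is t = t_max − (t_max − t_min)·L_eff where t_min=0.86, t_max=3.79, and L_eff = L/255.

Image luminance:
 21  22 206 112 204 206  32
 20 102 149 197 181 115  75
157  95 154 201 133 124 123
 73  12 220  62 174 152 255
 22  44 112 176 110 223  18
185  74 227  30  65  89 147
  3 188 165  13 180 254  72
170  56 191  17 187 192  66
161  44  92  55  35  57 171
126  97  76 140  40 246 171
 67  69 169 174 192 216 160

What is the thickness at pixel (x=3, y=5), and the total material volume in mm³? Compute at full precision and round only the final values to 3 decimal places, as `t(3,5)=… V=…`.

t(3,5)=3.445 V=210.313

span = t_max - t_min = 3.79 - 0.86 = 2.930
L(3,5) = 30, L_eff = 30/255 = 0.117647
t(3,5) = 3.79 - 2.930·0.117647 = 3.445
Σt over all 11·7 pixels = 780707/4250 ≈ 183.6957647
V = pitch²·Σt = 1.07²·780707/4250 = 210.313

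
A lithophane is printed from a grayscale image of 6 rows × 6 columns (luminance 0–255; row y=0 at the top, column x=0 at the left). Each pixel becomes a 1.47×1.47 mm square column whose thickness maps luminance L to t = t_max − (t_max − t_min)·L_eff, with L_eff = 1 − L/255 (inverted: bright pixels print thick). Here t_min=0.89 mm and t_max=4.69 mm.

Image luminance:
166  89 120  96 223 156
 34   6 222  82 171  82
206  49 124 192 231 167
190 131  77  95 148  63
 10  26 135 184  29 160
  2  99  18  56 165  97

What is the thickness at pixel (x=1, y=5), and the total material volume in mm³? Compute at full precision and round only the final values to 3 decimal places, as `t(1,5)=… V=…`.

t(1,5)=2.365 V=201.294

span = t_max - t_min = 4.69 - 0.89 = 3.800
L(1,5) = 99, L_eff = 1 - 99/255 = 0.611765 (inverted)
t(1,5) = 4.69 - 3.800·0.611765 = 2.365
Σt over all 6·6 pixels = 7918/85 ≈ 93.1529412
V = pitch²·Σt = 1.47²·7918/85 = 201.294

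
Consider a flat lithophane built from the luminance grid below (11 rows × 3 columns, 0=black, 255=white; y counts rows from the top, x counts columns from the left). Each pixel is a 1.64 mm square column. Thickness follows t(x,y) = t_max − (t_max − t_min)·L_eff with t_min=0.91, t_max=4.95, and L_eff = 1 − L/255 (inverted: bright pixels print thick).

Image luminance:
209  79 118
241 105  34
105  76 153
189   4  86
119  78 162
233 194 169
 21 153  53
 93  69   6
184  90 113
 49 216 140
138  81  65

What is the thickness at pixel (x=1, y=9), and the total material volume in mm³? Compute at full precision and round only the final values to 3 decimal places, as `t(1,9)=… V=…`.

span = t_max - t_min = 4.95 - 0.91 = 4.040
L(1,9) = 216, L_eff = 1 - 216/255 = 0.152941 (inverted)
t(1,9) = 4.95 - 4.040·0.152941 = 4.332
Σt over all 11·3 pixels = 90.63
V = pitch²·Σt = 1.64²·90.63 = 243.758

t(1,9)=4.332 V=243.758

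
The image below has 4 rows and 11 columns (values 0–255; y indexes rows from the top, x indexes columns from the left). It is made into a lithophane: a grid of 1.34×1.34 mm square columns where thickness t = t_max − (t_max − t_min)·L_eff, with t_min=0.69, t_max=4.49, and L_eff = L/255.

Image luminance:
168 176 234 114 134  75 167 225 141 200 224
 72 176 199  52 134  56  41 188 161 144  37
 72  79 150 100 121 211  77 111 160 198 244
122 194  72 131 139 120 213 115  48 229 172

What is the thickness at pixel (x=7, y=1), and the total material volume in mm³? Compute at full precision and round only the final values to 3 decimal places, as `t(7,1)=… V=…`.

t(7,1)=1.688 V=188.946

span = t_max - t_min = 4.49 - 0.69 = 3.800
L(7,1) = 188, L_eff = 188/255 = 0.737255
t(7,1) = 4.49 - 3.800·0.737255 = 1.688
Σt over all 4·11 pixels = 26833/255 ≈ 105.2274510
V = pitch²·Σt = 1.34²·26833/255 = 188.946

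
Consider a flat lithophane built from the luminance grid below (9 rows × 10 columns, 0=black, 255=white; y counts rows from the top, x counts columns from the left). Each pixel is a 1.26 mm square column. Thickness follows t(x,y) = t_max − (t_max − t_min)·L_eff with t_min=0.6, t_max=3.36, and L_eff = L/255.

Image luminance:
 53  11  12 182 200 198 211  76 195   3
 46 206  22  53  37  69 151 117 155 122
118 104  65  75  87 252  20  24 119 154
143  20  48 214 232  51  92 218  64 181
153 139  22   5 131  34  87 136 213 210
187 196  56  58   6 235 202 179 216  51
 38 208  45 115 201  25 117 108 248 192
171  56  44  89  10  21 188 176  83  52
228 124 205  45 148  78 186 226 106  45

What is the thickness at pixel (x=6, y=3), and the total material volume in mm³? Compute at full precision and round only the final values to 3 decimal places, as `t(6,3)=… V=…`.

span = t_max - t_min = 3.36 - 0.6 = 2.760
L(6,3) = 92, L_eff = 92/255 = 0.360784
t(6,3) = 3.36 - 2.760·0.360784 = 2.364
Σt over all 9·10 pixels = 401238/2125 ≈ 188.8178824
V = pitch²·Σt = 1.26²·401238/2125 = 299.767

t(6,3)=2.364 V=299.767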